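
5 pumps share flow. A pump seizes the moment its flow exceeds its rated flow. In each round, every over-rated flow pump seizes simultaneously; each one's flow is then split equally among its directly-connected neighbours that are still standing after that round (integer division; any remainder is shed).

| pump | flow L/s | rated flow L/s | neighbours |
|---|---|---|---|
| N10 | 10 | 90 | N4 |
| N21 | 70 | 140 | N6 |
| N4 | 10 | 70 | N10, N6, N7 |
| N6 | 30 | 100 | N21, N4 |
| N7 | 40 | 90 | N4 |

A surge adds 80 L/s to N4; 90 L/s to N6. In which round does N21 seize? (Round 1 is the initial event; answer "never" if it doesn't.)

Round 1 — N4 at 90 > 70; N6 at 120 > 100. N4, N6 seize.
  N4 sheds 90 L/s to N10, N7: 45 each.
    N10: 10+45 = 55 ≤ 90
    N7: 40+45 = 85 ≤ 90
  N6 sheds 120 L/s to N21: 120 each.
    N21: 70+120 = 190 > 140
Round 2 — N21 seizes.
  N21 sheds 190 L/s: no online neighbours, lost.
No further seizures.

2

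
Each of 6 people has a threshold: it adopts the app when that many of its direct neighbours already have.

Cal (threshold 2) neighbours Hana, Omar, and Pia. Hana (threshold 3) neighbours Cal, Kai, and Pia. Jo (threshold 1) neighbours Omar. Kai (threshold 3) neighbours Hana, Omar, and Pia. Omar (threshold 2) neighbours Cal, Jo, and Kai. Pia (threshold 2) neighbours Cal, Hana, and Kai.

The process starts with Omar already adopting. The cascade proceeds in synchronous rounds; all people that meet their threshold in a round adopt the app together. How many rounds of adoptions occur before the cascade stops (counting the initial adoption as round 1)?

2

Round 1 — Omar adopts the app (initial).
Round 2 — checking thresholds:
  Cal: 1 of 3 neighbours < 2, not yet.
  Jo: 1 of 1 neighbours ≥ 1, adopts the app.
  Kai: 1 of 3 neighbours < 3, not yet.
Round 3 — no new adoptions; cascade stops.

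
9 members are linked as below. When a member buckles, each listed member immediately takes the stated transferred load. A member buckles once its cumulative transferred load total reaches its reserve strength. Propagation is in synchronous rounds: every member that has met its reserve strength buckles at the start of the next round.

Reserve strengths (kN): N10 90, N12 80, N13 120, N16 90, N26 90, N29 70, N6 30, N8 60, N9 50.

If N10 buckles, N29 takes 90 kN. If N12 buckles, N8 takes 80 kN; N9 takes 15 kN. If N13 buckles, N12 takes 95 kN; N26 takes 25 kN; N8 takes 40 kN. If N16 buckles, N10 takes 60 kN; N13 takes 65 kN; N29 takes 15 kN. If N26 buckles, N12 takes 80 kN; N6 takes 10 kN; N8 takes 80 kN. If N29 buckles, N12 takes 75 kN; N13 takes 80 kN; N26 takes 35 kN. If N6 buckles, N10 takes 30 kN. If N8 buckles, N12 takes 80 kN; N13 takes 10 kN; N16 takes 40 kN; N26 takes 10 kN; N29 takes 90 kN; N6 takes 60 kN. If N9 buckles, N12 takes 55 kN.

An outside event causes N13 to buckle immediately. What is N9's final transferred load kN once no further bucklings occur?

15

Round 1 — N13 buckles (initial).
  N12: +95 → 95 ≥ 80
  N26: +25 → 25 < 90
  N8: +40 → 40 < 60
Round 2 — N12 buckles.
  N8: +80 → 120 ≥ 60
  N9: +15 → 15 < 50
Round 3 — N8 buckles.
  N16: +40 → 40 < 90
  N26: +10 → 35 < 90
  N29: +90 → 90 ≥ 70
  N6: +60 → 60 ≥ 30
Round 4 — N29, N6 buckle.
  N10: +30 → 30 < 90
  N26: +35 → 70 < 90
No further bucklings.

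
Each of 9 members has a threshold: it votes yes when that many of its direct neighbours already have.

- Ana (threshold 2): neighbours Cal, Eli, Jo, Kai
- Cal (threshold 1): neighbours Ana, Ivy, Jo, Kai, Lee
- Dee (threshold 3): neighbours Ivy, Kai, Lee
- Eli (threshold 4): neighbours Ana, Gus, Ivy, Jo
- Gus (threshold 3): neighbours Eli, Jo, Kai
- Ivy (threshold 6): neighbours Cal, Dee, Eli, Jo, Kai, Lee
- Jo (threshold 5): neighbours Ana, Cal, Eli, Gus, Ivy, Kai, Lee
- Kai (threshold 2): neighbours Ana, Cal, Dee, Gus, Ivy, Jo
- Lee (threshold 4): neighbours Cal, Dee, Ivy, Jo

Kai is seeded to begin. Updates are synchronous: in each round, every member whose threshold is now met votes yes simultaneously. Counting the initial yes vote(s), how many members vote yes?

Round 1 — Kai votes yes (initial).
Round 2 — checking thresholds:
  Ana: 1 of 4 neighbours < 2, holds.
  Cal: 1 of 5 neighbours ≥ 1, votes yes.
  Dee: 1 of 3 neighbours < 3, holds.
  Gus: 1 of 3 neighbours < 3, holds.
  Ivy: 1 of 6 neighbours < 6, holds.
  Jo: 1 of 7 neighbours < 5, holds.
Round 3 — checking thresholds:
  Ana: 2 of 4 neighbours ≥ 2, votes yes.
  Dee: 1 of 3 neighbours < 3, holds.
  Gus: 1 of 3 neighbours < 3, holds.
  Ivy: 2 of 6 neighbours < 6, holds.
  Jo: 2 of 7 neighbours < 5, holds.
  Lee: 1 of 4 neighbours < 4, holds.
Round 4 — no new yes votes; cascade stops.

3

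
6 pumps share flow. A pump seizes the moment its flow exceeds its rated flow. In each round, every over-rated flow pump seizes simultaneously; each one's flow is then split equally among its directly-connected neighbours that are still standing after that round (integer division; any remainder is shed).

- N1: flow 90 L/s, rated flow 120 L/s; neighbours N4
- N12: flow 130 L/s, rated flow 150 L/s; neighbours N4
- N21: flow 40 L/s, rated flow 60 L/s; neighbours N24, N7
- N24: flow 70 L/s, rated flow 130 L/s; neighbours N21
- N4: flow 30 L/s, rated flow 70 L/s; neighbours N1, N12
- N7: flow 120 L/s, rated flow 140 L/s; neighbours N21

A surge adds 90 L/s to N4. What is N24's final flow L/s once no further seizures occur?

70

Round 1 — N4 at 120 > 70. N4 seizes.
  N4 sheds 120 L/s to N1, N12: 60 each.
    N1: 90+60 = 150 > 120
    N12: 130+60 = 190 > 150
Round 2 — N1, N12 seize.
  N1 sheds 150 L/s: no online neighbours, lost.
  N12 sheds 190 L/s: no online neighbours, lost.
No further seizures.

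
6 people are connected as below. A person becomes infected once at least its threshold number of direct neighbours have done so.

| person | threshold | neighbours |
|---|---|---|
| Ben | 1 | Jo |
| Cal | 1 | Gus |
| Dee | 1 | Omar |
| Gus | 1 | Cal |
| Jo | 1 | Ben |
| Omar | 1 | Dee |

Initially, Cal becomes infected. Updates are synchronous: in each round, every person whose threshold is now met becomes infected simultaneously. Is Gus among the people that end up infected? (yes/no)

Round 1 — Cal becomes infected (initial).
Round 2 — checking thresholds:
  Gus: 1 of 1 neighbours ≥ 1, becomes infected.
Round 3 — no new infections; cascade stops.

yes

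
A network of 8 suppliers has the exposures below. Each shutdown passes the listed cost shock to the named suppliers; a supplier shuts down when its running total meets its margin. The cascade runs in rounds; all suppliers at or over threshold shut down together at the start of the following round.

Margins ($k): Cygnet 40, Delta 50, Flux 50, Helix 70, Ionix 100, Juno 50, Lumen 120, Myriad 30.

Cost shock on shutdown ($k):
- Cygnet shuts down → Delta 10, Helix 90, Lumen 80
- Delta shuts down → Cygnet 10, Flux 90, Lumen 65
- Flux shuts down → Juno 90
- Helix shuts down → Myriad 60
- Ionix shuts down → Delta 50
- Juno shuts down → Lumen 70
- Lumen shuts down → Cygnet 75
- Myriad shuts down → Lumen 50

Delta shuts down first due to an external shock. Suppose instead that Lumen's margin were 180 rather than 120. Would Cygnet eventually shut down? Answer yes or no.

no

With Lumen's margin at 180:
Round 1 — Delta shuts down (initial).
  Cygnet: +10 → 10 < 40
  Flux: +90 → 90 ≥ 50
  Lumen: +65 → 65 < 180
Round 2 — Flux shuts down.
  Juno: +90 → 90 ≥ 50
Round 3 — Juno shuts down.
  Lumen: +70 → 135 < 180
No further shutdowns.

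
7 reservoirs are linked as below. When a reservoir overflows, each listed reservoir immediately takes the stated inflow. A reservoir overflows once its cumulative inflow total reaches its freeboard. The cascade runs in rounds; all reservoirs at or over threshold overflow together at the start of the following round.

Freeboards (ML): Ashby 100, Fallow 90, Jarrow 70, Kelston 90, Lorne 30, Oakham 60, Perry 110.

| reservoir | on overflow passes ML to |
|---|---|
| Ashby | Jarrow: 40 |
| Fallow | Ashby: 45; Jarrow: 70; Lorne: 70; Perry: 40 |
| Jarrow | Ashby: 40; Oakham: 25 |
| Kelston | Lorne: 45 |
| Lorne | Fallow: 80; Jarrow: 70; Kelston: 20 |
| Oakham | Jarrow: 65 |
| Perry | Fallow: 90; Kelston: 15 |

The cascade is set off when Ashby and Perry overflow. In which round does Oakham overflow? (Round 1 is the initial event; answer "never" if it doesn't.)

never

Round 1 — Ashby, Perry overflow (initial).
  Fallow: +90 → 90 ≥ 90
  Jarrow: +40 → 40 < 70
  Kelston: +15 → 15 < 90
Round 2 — Fallow overflows.
  Jarrow: +70 → 110 ≥ 70
  Lorne: +70 → 70 ≥ 30
Round 3 — Jarrow, Lorne overflow.
  Kelston: +20 → 35 < 90
  Oakham: +25 → 25 < 60
No further overflows.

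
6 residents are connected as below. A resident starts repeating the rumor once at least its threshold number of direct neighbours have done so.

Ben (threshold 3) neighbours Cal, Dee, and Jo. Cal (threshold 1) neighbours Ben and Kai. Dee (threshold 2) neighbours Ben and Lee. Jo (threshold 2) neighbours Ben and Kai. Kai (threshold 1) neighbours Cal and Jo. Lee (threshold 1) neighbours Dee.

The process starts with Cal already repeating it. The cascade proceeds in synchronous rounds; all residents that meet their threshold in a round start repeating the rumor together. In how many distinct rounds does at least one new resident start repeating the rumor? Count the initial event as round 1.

Round 1 — Cal starts repeating the rumor (initial).
Round 2 — checking thresholds:
  Ben: 1 of 3 neighbours < 3, below threshold.
  Kai: 1 of 2 neighbours ≥ 1, starts repeating the rumor.
Round 3 — no new spreads; cascade stops.

2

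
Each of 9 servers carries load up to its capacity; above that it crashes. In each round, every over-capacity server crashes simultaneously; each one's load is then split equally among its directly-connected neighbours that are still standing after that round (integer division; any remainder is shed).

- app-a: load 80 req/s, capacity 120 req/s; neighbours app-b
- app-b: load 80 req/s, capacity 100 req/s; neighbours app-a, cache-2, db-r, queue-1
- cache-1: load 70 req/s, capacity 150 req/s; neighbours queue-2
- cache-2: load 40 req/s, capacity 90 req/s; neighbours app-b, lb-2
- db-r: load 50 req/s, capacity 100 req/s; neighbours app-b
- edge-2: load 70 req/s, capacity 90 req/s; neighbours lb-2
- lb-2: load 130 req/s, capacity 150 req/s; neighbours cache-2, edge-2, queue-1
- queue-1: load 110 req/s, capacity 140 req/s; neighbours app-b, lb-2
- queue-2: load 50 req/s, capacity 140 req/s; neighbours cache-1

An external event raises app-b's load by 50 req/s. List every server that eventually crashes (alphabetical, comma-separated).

Round 1 — app-b at 130 > 100. app-b crashes.
  app-b sheds 130 req/s to app-a, cache-2, db-r, queue-1: 32 each (2 lost).
    app-a: 80+32 = 112 ≤ 120
    cache-2: 40+32 = 72 ≤ 90
    db-r: 50+32 = 82 ≤ 100
    queue-1: 110+32 = 142 > 140
Round 2 — queue-1 crashes.
  queue-1 sheds 142 req/s to lb-2: 142 each.
    lb-2: 130+142 = 272 > 150
Round 3 — lb-2 crashes.
  lb-2 sheds 272 req/s to cache-2, edge-2: 136 each.
    cache-2: 72+136 = 208 > 90
    edge-2: 70+136 = 206 > 90
Round 4 — cache-2, edge-2 crash.
  cache-2 sheds 208 req/s: no online neighbours, lost.
  edge-2 sheds 206 req/s: no online neighbours, lost.
No further crashes.

app-b, cache-2, edge-2, lb-2, queue-1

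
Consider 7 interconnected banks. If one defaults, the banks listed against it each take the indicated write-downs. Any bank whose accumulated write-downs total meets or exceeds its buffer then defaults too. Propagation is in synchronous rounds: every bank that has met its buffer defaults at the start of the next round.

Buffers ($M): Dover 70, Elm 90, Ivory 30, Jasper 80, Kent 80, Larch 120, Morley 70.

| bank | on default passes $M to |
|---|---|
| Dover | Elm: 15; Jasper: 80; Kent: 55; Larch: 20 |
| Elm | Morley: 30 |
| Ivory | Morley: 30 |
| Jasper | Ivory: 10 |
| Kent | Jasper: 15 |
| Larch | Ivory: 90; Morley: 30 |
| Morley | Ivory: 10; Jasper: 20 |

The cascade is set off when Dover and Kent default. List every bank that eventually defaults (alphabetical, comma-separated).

Dover, Jasper, Kent

Round 1 — Dover, Kent default (initial).
  Elm: +15 → 15 < 90
  Jasper: +80+15 → 95 ≥ 80
  Larch: +20 → 20 < 120
Round 2 — Jasper defaults.
  Ivory: +10 → 10 < 30
No further defaults.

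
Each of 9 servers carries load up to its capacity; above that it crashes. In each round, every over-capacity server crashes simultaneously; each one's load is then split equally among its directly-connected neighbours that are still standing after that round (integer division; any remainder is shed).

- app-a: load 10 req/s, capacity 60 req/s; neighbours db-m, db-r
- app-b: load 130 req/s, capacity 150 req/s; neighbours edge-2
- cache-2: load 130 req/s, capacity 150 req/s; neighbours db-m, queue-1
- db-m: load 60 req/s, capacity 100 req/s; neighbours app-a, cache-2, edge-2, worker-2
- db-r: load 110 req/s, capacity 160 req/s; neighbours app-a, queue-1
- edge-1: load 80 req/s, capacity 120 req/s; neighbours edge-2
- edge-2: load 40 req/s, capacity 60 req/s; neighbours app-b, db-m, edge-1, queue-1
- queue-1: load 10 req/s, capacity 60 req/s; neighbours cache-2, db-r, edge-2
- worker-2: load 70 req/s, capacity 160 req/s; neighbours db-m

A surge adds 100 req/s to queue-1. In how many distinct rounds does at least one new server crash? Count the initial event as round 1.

5

Round 1 — queue-1 at 110 > 60. queue-1 crashes.
  queue-1 sheds 110 req/s to cache-2, db-r, edge-2: 36 each (2 lost).
    cache-2: 130+36 = 166 > 150
    db-r: 110+36 = 146 ≤ 160
    edge-2: 40+36 = 76 > 60
Round 2 — cache-2, edge-2 crash.
  cache-2 sheds 166 req/s to db-m: 166 each.
    db-m: 60+166 = 226 > 100
  edge-2 sheds 76 req/s to app-b, db-m, edge-1: 25 each (1 lost).
    app-b: 130+25 = 155 > 150
    db-m: 226+25 = 251 > 100
    edge-1: 80+25 = 105 ≤ 120
Round 3 — app-b, db-m crash.
  app-b sheds 155 req/s: no online neighbours, lost.
  db-m sheds 251 req/s to app-a, worker-2: 125 each (1 lost).
    app-a: 10+125 = 135 > 60
    worker-2: 70+125 = 195 > 160
Round 4 — app-a, worker-2 crash.
  app-a sheds 135 req/s to db-r: 135 each.
    db-r: 146+135 = 281 > 160
  worker-2 sheds 195 req/s: no online neighbours, lost.
Round 5 — db-r crashes.
  db-r sheds 281 req/s: no online neighbours, lost.
No further crashes.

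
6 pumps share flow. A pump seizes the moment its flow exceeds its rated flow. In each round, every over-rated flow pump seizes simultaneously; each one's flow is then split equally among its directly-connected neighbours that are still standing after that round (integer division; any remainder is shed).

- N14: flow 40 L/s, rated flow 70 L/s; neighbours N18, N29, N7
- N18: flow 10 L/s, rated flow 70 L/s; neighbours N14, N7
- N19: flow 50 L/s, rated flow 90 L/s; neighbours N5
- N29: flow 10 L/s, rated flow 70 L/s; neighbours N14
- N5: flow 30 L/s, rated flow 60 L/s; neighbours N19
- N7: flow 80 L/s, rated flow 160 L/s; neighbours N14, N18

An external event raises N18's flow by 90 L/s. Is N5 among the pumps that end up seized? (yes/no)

Round 1 — N18 at 100 > 70. N18 seizes.
  N18 sheds 100 L/s to N14, N7: 50 each.
    N14: 40+50 = 90 > 70
    N7: 80+50 = 130 ≤ 160
Round 2 — N14 seizes.
  N14 sheds 90 L/s to N29, N7: 45 each.
    N29: 10+45 = 55 ≤ 70
    N7: 130+45 = 175 > 160
Round 3 — N7 seizes.
  N7 sheds 175 L/s: no online neighbours, lost.
No further seizures.

no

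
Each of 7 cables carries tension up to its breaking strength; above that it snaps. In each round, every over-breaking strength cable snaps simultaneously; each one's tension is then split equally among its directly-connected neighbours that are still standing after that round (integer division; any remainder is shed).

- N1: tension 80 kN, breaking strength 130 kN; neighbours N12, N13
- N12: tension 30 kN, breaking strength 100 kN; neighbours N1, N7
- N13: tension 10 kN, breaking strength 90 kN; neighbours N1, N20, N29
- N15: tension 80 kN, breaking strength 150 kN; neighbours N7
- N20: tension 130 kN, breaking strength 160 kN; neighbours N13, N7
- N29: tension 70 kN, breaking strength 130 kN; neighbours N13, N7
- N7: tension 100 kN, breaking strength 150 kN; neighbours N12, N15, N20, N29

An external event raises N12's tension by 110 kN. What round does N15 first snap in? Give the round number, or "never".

Round 1 — N12 at 140 > 100. N12 snaps.
  N12 sheds 140 kN to N1, N7: 70 each.
    N1: 80+70 = 150 > 130
    N7: 100+70 = 170 > 150
Round 2 — N1, N7 snap.
  N1 sheds 150 kN to N13: 150 each.
    N13: 10+150 = 160 > 90
  N7 sheds 170 kN to N15, N20, N29: 56 each (2 lost).
    N15: 80+56 = 136 ≤ 150
    N20: 130+56 = 186 > 160
    N29: 70+56 = 126 ≤ 130
Round 3 — N13, N20 snap.
  N13 sheds 160 kN to N29: 160 each.
    N29: 126+160 = 286 > 130
  N20 sheds 186 kN: no online neighbours, lost.
Round 4 — N29 snaps.
  N29 sheds 286 kN: no online neighbours, lost.
No further breaks.

never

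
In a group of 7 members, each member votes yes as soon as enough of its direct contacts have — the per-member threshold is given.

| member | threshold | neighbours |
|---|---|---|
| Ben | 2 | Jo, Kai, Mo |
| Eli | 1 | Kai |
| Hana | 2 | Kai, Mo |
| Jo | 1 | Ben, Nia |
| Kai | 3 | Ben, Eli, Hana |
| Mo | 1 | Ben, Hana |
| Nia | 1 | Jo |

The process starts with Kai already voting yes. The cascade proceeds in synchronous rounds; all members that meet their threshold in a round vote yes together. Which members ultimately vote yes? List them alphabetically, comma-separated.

Eli, Kai

Round 1 — Kai votes yes (initial).
Round 2 — checking thresholds:
  Ben: 1 of 3 neighbours < 2, holds.
  Eli: 1 of 1 neighbours ≥ 1, votes yes.
  Hana: 1 of 2 neighbours < 2, holds.
Round 3 — no new yes votes; cascade stops.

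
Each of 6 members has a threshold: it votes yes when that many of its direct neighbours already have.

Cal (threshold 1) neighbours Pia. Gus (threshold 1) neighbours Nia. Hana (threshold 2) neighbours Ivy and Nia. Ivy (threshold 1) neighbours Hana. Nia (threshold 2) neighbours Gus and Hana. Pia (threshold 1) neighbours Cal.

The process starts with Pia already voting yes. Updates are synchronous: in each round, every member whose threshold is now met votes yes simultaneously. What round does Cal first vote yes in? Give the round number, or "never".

2

Round 1 — Pia votes yes (initial).
Round 2 — checking thresholds:
  Cal: 1 of 1 neighbours ≥ 1, votes yes.
Round 3 — no new yes votes; cascade stops.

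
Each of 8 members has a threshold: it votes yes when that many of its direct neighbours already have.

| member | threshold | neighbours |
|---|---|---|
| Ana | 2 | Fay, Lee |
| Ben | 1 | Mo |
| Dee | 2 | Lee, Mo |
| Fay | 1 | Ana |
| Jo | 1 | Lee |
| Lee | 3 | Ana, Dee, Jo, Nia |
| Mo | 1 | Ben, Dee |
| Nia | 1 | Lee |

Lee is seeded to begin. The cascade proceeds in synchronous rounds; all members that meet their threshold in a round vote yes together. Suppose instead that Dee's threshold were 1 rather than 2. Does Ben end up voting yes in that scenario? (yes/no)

yes

With Dee's threshold at 1:
Round 1 — Lee votes yes (initial).
Round 2 — checking thresholds:
  Ana: 1 of 2 neighbours < 2, below threshold.
  Dee: 1 of 2 neighbours ≥ 1, votes yes.
  Jo: 1 of 1 neighbours ≥ 1, votes yes.
  Nia: 1 of 1 neighbours ≥ 1, votes yes.
Round 3 — checking thresholds:
  Ana: 1 of 2 neighbours < 2, below threshold.
  Mo: 1 of 2 neighbours ≥ 1, votes yes.
Round 4 — checking thresholds:
  Ana: 1 of 2 neighbours < 2, below threshold.
  Ben: 1 of 1 neighbours ≥ 1, votes yes.
Round 5 — no new yes votes; cascade stops.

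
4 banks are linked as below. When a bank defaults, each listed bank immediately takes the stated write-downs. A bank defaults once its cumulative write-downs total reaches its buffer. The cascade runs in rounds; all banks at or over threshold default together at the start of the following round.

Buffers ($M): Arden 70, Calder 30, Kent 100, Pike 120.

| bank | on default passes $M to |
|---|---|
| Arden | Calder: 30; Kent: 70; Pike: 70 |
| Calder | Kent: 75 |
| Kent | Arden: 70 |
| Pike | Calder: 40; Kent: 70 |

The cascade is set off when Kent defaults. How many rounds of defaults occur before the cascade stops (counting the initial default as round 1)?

Round 1 — Kent defaults (initial).
  Arden: +70 → 70 ≥ 70
Round 2 — Arden defaults.
  Calder: +30 → 30 ≥ 30
  Pike: +70 → 70 < 120
Round 3 — Calder defaults.
No further defaults.

3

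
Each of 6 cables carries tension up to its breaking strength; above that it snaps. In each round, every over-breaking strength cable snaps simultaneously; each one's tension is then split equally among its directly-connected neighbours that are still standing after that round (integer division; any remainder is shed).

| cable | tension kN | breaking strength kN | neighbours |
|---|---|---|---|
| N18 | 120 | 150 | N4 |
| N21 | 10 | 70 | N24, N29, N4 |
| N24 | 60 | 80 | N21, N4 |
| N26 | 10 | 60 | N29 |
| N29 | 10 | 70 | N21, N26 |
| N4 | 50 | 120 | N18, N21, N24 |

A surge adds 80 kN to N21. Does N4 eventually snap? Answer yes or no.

Round 1 — N21 at 90 > 70. N21 snaps.
  N21 sheds 90 kN to N24, N29, N4: 30 each.
    N24: 60+30 = 90 > 80
    N29: 10+30 = 40 ≤ 70
    N4: 50+30 = 80 ≤ 120
Round 2 — N24 snaps.
  N24 sheds 90 kN to N4: 90 each.
    N4: 80+90 = 170 > 120
Round 3 — N4 snaps.
  N4 sheds 170 kN to N18: 170 each.
    N18: 120+170 = 290 > 150
Round 4 — N18 snaps.
  N18 sheds 290 kN: no online neighbours, lost.
No further breaks.

yes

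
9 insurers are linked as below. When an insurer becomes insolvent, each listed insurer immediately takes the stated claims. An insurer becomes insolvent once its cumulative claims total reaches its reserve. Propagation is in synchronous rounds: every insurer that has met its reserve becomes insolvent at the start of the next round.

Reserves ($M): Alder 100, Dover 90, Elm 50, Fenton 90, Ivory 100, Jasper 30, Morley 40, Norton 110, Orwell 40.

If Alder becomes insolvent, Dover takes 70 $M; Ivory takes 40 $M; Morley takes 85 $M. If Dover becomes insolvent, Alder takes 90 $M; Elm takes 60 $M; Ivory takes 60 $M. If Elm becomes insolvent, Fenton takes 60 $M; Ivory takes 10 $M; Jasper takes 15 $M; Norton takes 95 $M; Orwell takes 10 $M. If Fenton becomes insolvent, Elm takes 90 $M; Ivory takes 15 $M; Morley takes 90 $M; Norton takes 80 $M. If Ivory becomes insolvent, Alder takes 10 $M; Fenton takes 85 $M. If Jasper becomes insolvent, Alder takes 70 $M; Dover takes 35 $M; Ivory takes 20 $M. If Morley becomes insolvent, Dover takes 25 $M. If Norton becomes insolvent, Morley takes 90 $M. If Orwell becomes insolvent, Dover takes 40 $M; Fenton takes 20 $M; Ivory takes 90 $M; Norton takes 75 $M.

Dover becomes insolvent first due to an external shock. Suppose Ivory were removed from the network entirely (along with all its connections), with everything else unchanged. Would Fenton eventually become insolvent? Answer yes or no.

With Ivory removed:
Round 1 — Dover becomes insolvent (initial).
  Alder: +90 → 90 < 100
  Elm: +60 → 60 ≥ 50
Round 2 — Elm becomes insolvent.
  Fenton: +60 → 60 < 90
  Jasper: +15 → 15 < 30
  Norton: +95 → 95 < 110
  Orwell: +10 → 10 < 40
No further insolvencies.

no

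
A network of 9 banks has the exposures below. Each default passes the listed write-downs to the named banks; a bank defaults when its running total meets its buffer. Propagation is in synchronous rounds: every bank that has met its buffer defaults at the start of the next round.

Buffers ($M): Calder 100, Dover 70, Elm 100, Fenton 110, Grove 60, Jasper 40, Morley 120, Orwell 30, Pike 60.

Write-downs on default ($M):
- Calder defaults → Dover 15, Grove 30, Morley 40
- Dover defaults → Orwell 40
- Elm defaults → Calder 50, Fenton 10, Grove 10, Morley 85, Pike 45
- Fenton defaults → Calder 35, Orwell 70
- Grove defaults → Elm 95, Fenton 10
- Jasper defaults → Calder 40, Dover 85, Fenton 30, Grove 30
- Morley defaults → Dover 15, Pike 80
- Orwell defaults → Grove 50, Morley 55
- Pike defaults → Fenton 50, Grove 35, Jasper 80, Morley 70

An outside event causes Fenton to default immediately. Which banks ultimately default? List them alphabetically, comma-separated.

Round 1 — Fenton defaults (initial).
  Calder: +35 → 35 < 100
  Orwell: +70 → 70 ≥ 30
Round 2 — Orwell defaults.
  Grove: +50 → 50 < 60
  Morley: +55 → 55 < 120
No further defaults.

Fenton, Orwell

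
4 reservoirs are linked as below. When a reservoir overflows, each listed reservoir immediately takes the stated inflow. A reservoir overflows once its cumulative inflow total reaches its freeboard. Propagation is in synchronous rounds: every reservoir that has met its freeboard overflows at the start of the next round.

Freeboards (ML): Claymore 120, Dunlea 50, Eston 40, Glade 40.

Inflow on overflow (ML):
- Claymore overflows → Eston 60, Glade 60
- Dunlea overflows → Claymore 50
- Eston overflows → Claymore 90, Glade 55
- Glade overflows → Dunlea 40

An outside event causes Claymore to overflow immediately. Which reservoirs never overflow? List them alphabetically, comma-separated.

Round 1 — Claymore overflows (initial).
  Eston: +60 → 60 ≥ 40
  Glade: +60 → 60 ≥ 40
Round 2 — Eston, Glade overflow.
  Dunlea: +40 → 40 < 50
No further overflows.

Dunlea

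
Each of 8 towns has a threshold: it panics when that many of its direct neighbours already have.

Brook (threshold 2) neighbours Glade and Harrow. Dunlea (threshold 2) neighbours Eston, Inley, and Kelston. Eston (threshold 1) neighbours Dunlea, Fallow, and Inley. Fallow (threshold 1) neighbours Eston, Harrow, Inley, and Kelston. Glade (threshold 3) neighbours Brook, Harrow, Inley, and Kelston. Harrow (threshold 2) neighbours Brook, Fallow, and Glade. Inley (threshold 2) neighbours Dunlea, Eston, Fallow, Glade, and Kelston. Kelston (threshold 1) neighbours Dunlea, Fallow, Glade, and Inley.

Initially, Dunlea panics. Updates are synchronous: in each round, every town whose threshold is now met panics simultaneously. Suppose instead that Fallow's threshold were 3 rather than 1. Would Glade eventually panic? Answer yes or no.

no

With Fallow's threshold at 3:
Round 1 — Dunlea panics (initial).
Round 2 — checking thresholds:
  Eston: 1 of 3 neighbours ≥ 1, panics.
  Inley: 1 of 5 neighbours < 2, holds.
  Kelston: 1 of 4 neighbours ≥ 1, panics.
Round 3 — checking thresholds:
  Fallow: 2 of 4 neighbours < 3, holds.
  Glade: 1 of 4 neighbours < 3, holds.
  Inley: 3 of 5 neighbours ≥ 2, panics.
Round 4 — checking thresholds:
  Fallow: 3 of 4 neighbours ≥ 3, panics.
  Glade: 2 of 4 neighbours < 3, holds.
Round 5 — no new panics; cascade stops.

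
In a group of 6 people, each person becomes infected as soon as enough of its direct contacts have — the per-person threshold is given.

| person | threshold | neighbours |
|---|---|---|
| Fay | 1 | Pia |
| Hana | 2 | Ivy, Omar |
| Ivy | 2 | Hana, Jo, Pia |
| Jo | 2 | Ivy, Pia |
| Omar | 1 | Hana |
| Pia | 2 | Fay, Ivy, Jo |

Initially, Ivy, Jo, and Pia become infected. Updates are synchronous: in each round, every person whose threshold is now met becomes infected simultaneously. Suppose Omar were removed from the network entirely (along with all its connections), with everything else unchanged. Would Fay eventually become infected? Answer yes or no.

With Omar removed:
Round 1 — Ivy, Jo, Pia become infected (initial).
Round 2 — checking thresholds:
  Fay: 1 of 1 neighbours ≥ 1, becomes infected.
  Hana: 1 of 1 neighbours < 2, below threshold.
Round 3 — no new infections; cascade stops.

yes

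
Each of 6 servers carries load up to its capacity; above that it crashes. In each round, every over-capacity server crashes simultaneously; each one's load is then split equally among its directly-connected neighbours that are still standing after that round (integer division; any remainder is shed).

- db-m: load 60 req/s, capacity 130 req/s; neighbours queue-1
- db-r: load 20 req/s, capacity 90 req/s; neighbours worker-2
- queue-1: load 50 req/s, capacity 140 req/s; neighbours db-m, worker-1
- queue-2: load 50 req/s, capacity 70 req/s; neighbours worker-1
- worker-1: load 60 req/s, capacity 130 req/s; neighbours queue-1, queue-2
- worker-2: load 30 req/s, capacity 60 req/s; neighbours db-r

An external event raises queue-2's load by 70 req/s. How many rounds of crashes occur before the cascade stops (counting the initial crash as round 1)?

Round 1 — queue-2 at 120 > 70. queue-2 crashes.
  queue-2 sheds 120 req/s to worker-1: 120 each.
    worker-1: 60+120 = 180 > 130
Round 2 — worker-1 crashes.
  worker-1 sheds 180 req/s to queue-1: 180 each.
    queue-1: 50+180 = 230 > 140
Round 3 — queue-1 crashes.
  queue-1 sheds 230 req/s to db-m: 230 each.
    db-m: 60+230 = 290 > 130
Round 4 — db-m crashes.
  db-m sheds 290 req/s: no online neighbours, lost.
No further crashes.

4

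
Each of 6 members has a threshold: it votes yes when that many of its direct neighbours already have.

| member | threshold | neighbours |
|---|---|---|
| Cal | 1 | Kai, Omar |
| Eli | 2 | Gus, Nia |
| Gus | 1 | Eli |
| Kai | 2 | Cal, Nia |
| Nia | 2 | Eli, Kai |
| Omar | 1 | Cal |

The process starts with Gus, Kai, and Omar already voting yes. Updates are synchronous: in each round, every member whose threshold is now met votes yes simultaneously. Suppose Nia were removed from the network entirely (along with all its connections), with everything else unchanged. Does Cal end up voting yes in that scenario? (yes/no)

yes

With Nia removed:
Round 1 — Gus, Kai, Omar vote yes (initial).
Round 2 — checking thresholds:
  Cal: 2 of 2 neighbours ≥ 1, votes yes.
  Eli: 1 of 1 neighbours < 2, below threshold.
Round 3 — no new yes votes; cascade stops.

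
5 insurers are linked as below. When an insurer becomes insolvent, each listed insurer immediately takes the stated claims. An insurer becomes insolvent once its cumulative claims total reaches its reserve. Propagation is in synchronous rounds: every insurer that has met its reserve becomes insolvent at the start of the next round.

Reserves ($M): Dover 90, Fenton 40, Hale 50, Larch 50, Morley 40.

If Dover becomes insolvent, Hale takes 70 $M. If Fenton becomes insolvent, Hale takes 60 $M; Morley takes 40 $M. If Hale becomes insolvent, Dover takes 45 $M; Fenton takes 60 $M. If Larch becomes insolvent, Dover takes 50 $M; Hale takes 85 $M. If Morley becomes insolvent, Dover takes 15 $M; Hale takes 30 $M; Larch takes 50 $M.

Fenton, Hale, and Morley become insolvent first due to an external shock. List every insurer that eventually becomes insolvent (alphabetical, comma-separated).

Round 1 — Fenton, Hale, Morley become insolvent (initial).
  Dover: +45+15 → 60 < 90
  Larch: +50 → 50 ≥ 50
Round 2 — Larch becomes insolvent.
  Dover: +50 → 110 ≥ 90
Round 3 — Dover becomes insolvent.
No further insolvencies.

Dover, Fenton, Hale, Larch, Morley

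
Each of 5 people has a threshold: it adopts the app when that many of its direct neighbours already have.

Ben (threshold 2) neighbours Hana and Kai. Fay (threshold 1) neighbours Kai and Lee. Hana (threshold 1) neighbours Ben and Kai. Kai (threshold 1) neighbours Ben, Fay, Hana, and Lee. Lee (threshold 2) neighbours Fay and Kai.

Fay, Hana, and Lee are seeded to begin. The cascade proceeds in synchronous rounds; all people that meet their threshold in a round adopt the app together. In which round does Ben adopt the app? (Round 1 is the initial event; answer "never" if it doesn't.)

3

Round 1 — Fay, Hana, Lee adopt the app (initial).
Round 2 — checking thresholds:
  Ben: 1 of 2 neighbours < 2, holds.
  Kai: 3 of 4 neighbours ≥ 1, adopts the app.
Round 3 — checking thresholds:
  Ben: 2 of 2 neighbours ≥ 2, adopts the app.
Round 4 — no new adoptions; cascade stops.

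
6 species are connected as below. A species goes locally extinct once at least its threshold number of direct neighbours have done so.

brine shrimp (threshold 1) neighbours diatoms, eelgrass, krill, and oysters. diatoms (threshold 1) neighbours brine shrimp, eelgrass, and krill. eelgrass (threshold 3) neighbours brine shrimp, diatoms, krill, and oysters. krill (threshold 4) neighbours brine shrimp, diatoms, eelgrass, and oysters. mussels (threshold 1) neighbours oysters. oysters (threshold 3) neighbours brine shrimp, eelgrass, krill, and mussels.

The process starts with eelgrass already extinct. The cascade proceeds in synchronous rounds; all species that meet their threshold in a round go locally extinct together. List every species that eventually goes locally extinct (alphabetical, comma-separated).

brine shrimp, diatoms, eelgrass

Round 1 — eelgrass goes locally extinct (initial).
Round 2 — checking thresholds:
  brine shrimp: 1 of 4 neighbours ≥ 1, goes locally extinct.
  diatoms: 1 of 3 neighbours ≥ 1, goes locally extinct.
  krill: 1 of 4 neighbours < 4, not yet.
  oysters: 1 of 4 neighbours < 3, not yet.
Round 3 — no new extinctions; cascade stops.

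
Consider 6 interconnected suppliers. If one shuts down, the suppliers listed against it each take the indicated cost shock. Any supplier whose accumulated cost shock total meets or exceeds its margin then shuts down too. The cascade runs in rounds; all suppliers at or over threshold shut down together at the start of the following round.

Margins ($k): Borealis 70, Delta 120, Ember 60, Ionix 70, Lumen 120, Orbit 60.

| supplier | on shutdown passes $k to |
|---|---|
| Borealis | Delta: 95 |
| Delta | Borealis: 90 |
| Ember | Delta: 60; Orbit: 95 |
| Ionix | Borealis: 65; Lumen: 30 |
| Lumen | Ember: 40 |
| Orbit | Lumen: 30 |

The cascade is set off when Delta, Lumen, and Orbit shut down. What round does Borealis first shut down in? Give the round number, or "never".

2

Round 1 — Delta, Lumen, Orbit shut down (initial).
  Borealis: +90 → 90 ≥ 70
  Ember: +40 → 40 < 60
Round 2 — Borealis shuts down.
No further shutdowns.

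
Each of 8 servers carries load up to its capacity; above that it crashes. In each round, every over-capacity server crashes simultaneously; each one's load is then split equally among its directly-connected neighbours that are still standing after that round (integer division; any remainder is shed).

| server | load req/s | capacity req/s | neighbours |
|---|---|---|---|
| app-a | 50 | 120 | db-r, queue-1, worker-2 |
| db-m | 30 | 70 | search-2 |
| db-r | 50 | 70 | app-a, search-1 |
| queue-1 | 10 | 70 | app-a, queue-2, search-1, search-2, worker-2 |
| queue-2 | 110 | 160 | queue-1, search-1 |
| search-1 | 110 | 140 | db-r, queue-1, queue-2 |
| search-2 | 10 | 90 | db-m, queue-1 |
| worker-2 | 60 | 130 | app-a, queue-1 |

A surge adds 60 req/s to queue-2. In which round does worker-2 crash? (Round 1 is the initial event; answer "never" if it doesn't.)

Round 1 — queue-2 at 170 > 160. queue-2 crashes.
  queue-2 sheds 170 req/s to queue-1, search-1: 85 each.
    queue-1: 10+85 = 95 > 70
    search-1: 110+85 = 195 > 140
Round 2 — queue-1, search-1 crash.
  queue-1 sheds 95 req/s to app-a, search-2, worker-2: 31 each (2 lost).
    app-a: 50+31 = 81 ≤ 120
    search-2: 10+31 = 41 ≤ 90
    worker-2: 60+31 = 91 ≤ 130
  search-1 sheds 195 req/s to db-r: 195 each.
    db-r: 50+195 = 245 > 70
Round 3 — db-r crashes.
  db-r sheds 245 req/s to app-a: 245 each.
    app-a: 81+245 = 326 > 120
Round 4 — app-a crashes.
  app-a sheds 326 req/s to worker-2: 326 each.
    worker-2: 91+326 = 417 > 130
Round 5 — worker-2 crashes.
  worker-2 sheds 417 req/s: no online neighbours, lost.
No further crashes.

5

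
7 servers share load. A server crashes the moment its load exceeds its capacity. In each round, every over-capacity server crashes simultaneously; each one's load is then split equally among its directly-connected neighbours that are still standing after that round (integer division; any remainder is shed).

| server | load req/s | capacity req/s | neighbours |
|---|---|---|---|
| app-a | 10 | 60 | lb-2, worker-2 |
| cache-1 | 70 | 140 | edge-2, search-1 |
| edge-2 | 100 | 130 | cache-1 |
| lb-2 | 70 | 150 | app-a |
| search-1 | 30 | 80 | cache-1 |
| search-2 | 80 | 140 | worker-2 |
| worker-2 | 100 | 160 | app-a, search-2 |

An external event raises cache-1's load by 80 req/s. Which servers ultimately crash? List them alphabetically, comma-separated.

Round 1 — cache-1 at 150 > 140. cache-1 crashes.
  cache-1 sheds 150 req/s to edge-2, search-1: 75 each.
    edge-2: 100+75 = 175 > 130
    search-1: 30+75 = 105 > 80
Round 2 — edge-2, search-1 crash.
  edge-2 sheds 175 req/s: no online neighbours, lost.
  search-1 sheds 105 req/s: no online neighbours, lost.
No further crashes.

cache-1, edge-2, search-1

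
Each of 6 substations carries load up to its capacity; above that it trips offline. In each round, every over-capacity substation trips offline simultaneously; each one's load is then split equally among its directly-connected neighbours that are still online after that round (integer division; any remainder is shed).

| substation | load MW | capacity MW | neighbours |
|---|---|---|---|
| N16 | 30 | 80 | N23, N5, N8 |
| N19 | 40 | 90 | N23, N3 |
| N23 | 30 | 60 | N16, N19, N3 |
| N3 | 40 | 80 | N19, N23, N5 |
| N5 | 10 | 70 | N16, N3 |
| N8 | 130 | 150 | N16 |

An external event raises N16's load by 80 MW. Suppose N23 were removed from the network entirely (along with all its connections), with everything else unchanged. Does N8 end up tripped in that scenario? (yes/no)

With N23 removed:
Round 1 — N16 at 110 > 80. N16 trips offline.
  N16 sheds 110 MW to N5, N8: 55 each.
    N5: 10+55 = 65 ≤ 70
    N8: 130+55 = 185 > 150
Round 2 — N8 trips offline.
  N8 sheds 185 MW: no online neighbours, lost.
No further trips.

yes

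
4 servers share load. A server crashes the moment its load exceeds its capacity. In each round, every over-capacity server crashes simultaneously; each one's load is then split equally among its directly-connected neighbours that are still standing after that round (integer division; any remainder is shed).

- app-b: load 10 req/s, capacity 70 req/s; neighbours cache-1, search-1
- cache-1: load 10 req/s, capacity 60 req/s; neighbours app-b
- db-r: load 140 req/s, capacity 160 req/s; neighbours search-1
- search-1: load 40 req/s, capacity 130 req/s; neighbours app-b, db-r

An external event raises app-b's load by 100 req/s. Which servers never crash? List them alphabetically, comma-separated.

db-r, search-1

Round 1 — app-b at 110 > 70. app-b crashes.
  app-b sheds 110 req/s to cache-1, search-1: 55 each.
    cache-1: 10+55 = 65 > 60
    search-1: 40+55 = 95 ≤ 130
Round 2 — cache-1 crashes.
  cache-1 sheds 65 req/s: no online neighbours, lost.
No further crashes.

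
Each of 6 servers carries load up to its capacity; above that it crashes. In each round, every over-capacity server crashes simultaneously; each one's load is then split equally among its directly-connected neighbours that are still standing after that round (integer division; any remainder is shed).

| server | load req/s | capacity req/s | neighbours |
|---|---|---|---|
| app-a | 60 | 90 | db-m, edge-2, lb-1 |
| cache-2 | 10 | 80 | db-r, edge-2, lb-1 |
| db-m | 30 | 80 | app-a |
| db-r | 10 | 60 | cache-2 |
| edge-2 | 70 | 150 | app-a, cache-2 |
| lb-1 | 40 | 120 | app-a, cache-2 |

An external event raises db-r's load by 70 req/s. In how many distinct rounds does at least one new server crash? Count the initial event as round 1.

Round 1 — db-r at 80 > 60. db-r crashes.
  db-r sheds 80 req/s to cache-2: 80 each.
    cache-2: 10+80 = 90 > 80
Round 2 — cache-2 crashes.
  cache-2 sheds 90 req/s to edge-2, lb-1: 45 each.
    edge-2: 70+45 = 115 ≤ 150
    lb-1: 40+45 = 85 ≤ 120
No further crashes.

2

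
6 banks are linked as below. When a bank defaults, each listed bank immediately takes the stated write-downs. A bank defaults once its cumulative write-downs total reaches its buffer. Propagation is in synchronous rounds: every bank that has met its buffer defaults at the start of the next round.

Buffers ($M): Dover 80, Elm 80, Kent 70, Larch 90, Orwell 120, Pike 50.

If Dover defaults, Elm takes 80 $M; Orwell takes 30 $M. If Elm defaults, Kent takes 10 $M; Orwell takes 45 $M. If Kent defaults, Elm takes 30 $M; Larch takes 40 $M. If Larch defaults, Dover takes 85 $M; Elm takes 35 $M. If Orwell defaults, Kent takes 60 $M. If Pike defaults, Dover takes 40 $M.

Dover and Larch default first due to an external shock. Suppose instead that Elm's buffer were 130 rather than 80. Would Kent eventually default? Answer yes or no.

no

With Elm's buffer at 130:
Round 1 — Dover, Larch default (initial).
  Elm: +80+35 → 115 < 130
  Orwell: +30 → 30 < 120
No further defaults.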